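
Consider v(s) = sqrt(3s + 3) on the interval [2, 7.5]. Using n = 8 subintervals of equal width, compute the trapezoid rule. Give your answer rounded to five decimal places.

Δs = (7.5 − 2)/8 = 0.6875.
v(2) ≈ 3.00000, v(2.6875) ≈ 3.32603, v(3.375) ≈ 3.62284, v(4.0625) ≈ 3.89711, v(4.75) ≈ 4.15331, v(5.4375) ≈ 4.39460, v(6.125) ≈ 4.62331, v(6.8125) ≈ 4.84123, v(7.5) ≈ 5.04975.
T_8 = (Δs/2)·[v(s_0) + 2v(s_1) + ... + 2v(s_{7}) + v(s_8)].
Sum ≈ 22.60728.

22.60728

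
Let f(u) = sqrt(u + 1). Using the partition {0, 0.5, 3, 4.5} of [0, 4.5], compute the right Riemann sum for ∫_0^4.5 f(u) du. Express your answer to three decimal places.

Subinterval widths: 0.5, 2.5, 1.5.
Right endpoints: 0.5, 3, 4.5.
f(0.5) ≈ 1.225, f(3) ≈ 2.000, f(4.5) ≈ 2.345.
Sum = Σ Δu_i · f(u_i).
Sum ≈ 9.130.

9.130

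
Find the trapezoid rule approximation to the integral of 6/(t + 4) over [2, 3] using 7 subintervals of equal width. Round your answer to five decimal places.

Δt = (3 − 2)/7 = 1/7.
f(2) = 1, f(15/7) = 42/43, f(16/7) = 21/22, f(17/7) = 14/15, f(18/7) = 21/23, f(19/7) = 42/47, f(20/7) = 0.875, f(3) = 6/7.
T_7 = (Δt/2)·[f(t_0) + 2f(t_1) + ... + 2f(t_{6}) + f(t_7)].
Sum ≈ 0.92498.

0.92498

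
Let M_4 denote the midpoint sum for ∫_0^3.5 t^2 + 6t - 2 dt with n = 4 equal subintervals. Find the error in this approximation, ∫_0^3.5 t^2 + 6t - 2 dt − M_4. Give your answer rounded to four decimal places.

0.2233

Exact integral: ∫_0^3.5 f(t) dt ≈ 44.041667.
M_4 ≈ 43.818359.
Error ≈ 44.041667 − 43.818359 ≈ 0.2233.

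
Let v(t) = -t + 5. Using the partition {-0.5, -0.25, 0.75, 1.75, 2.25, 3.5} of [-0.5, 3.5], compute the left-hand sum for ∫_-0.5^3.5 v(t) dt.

15.9375

Subinterval widths: 0.25, 1, 1, 0.5, 1.25.
Left endpoints: -0.5, -0.25, 0.75, 1.75, 2.25.
v(-0.5) = 5.5, v(-0.25) = 5.25, v(0.75) = 4.25, v(1.75) = 3.25, v(2.25) = 2.75.
Sum = Σ Δt_i · v(t_i).
Sum = 15.9375.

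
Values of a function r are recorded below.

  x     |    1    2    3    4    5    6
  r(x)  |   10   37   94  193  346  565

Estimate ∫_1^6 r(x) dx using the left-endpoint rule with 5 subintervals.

Δx = 1.
Sum = 1·[10 + 37 + 94 + 193 + 346] = 680.

680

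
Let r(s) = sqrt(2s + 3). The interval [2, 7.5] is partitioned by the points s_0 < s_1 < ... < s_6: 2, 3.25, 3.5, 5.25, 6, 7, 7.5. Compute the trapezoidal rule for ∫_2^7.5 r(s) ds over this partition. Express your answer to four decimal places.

Subinterval widths: 1.25, 0.25, 1.75, 0.75, 1, 0.5.
r(2) ≈ 2.6458, r(3.25) ≈ 3.0822, r(3.5) ≈ 3.1623, r(5.25) ≈ 3.6742, r(6) ≈ 3.8730, r(7) ≈ 4.1231, r(7.5) ≈ 4.2426.
On each subinterval the trapezoid contributes (Δs_i/2)·[r(s_{i-1}) + r(s_i)].
Sum ≈ 19.2622.

19.2622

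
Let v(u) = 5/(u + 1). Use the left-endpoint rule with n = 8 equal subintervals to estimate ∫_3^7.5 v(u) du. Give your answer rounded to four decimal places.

Δu = (7.5 − 3)/8 = 0.5625.
Left endpoints: 3, 3.5625, 4.125, 4.6875, 5.25, 5.8125, 6.375, 6.9375.
v(3) = 1.25, v(3.5625) = 80/73, v(4.125) = 40/41, v(4.6875) = 80/91, v(5.25) = 0.8, v(5.8125) = 80/109, v(6.375) = 40/59, v(6.9375) = 80/127.
Sum = Δu · [v(3) + v(3.5625) + v(4.125) + ...].
Sum ≈ 3.9614.

3.9614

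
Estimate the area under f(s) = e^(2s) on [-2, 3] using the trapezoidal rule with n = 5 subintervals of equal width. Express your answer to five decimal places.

264.84610

Δs = (3 − (-2))/5 = 1.
f(-2) ≈ 0.01832, f(-1) ≈ 0.13534, f(0) ≈ 1.00000, f(1) ≈ 7.38906, f(2) ≈ 54.59815, f(3) ≈ 403.42879.
T_5 = (Δs/2)·[f(s_0) + 2f(s_1) + ... + 2f(s_{4}) + f(s_5)].
Sum ≈ 264.84610.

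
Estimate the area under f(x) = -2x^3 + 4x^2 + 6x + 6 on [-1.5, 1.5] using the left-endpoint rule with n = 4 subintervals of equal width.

26.4375

Δx = (1.5 − (-1.5))/4 = 0.75.
Left endpoints: -1.5, -0.75, 0, 0.75.
f(-1.5) = 12.75, f(-0.75) = 4.59375, f(0) = 6, f(0.75) = 11.90625.
Sum = Δx · [f(-1.5) + f(-0.75) + f(0) + f(0.75)].
Sum = 26.4375.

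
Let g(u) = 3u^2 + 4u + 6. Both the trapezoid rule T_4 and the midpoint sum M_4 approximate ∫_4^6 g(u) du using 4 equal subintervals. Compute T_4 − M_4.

0.375

T_4 = 204.25.
M_4 = 203.875.
T_4 − M_4 = 0.375.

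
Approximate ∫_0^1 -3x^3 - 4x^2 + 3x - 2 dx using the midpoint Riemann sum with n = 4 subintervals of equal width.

Δx = (1 − 0)/4 = 0.25.
Midpoints: 0.125, 0.375, 0.625, 0.875.
f(0.125) = -867/512, f(0.375) = -817/512, f(0.625) = -1239/512, f(0.875) = -2277/512.
Sum = Δx · [f(0.125) + f(0.375) + f(0.625) + f(0.875)].
Sum = -2.5390625.

-2.5390625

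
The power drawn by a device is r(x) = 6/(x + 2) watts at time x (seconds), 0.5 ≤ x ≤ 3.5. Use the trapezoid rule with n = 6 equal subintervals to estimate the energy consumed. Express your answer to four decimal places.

4.7465

Δx = (3.5 − 0.5)/6 = 0.5.
r(0.5) = 2.4, r(1) = 2, r(1.5) = 12/7, r(2) = 1.5, r(2.5) = 4/3, r(3) = 1.2, r(3.5) = 12/11.
T_6 = (Δx/2)·[r(x_0) + 2r(x_1) + ... + 2r(x_{5}) + r(x_6)].
Sum ≈ 4.7465.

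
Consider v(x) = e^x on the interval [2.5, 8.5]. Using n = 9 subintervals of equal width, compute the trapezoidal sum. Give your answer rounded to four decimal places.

Δx = (8.5 − 2.5)/9 = 2/3.
v(2.5) ≈ 12.1825, v(19/6) ≈ 23.7283, v(23/6) ≈ 46.2163, v(4.5) ≈ 90.0171, v(31/6) ≈ 175.3294, v(35/6) ≈ 341.4951, v(6.5) ≈ 665.1416, v(43/6) ≈ 1295.5190, v(47/6) ≈ 2523.3265, v(8.5) ≈ 4914.7688.
T_9 = (Δx/2)·[v(x_0) + 2v(x_1) + ... + 2v(x_{8}) + v(x_9)].
Sum ≈ 5082.8327.

5082.8327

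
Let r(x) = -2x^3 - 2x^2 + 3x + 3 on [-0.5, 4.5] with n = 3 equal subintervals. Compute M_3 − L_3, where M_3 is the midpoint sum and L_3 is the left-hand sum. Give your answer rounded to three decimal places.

M_3 ≈ -204.62963.
L_3 ≈ -80.32407.
M_3 − L_3 ≈ -124.306.

-124.306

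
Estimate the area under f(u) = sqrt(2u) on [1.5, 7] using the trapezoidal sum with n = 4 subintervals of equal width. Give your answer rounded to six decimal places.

15.680978

Δu = (7 − 1.5)/4 = 1.375.
f(1.5) ≈ 1.732051, f(2.875) ≈ 2.397916, f(4.25) ≈ 2.915476, f(5.625) ≈ 3.354102, f(7) ≈ 3.741657.
T_4 = (Δu/2)·[f(u_0) + 2f(u_1) + 2f(u_2) + 2f(u_3) + f(u_4)].
Sum ≈ 15.680978.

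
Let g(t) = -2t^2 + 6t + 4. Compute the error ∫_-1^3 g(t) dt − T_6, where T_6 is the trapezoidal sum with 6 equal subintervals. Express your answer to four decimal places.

0.5926

Exact integral: ∫_-1^3 g(t) dt ≈ 21.333333.
T_6 ≈ 20.740741.
Error ≈ 21.333333 − 20.740741 ≈ 0.5926.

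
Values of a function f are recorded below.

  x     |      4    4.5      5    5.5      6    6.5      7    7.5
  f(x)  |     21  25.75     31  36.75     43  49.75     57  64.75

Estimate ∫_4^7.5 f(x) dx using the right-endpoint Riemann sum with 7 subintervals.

Δx = 0.5.
Sum = 0.5·[25.75 + 31 + 36.75 + 43 + 49.75 + 57 + 64.75] = 154.

154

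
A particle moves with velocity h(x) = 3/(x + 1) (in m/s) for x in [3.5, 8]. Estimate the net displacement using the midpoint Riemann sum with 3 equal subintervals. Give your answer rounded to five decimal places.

2.06926

Δx = (8 − 3.5)/3 = 1.5.
Midpoints: 4.25, 5.75, 7.25.
h(4.25) = 4/7, h(5.75) = 4/9, h(7.25) = 4/11.
Sum = Δx · [h(4.25) + h(5.75) + h(7.25)].
Sum ≈ 2.06926.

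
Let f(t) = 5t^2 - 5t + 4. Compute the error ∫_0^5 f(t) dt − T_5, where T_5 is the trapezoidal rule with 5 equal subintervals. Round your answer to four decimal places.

-4.1667

Exact integral: ∫_0^5 f(t) dt ≈ 165.833333.
T_5 = 170.
Error ≈ 165.833333 − 170 ≈ -4.1667.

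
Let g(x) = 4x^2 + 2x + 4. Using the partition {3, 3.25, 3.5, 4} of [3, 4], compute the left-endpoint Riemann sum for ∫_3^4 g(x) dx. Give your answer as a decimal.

54.6875

Subinterval widths: 0.25, 0.25, 0.5.
Left endpoints: 3, 3.25, 3.5.
g(3) = 46, g(3.25) = 52.75, g(3.5) = 60.
Sum = Σ Δx_i · g(x_i).
Sum = 54.6875.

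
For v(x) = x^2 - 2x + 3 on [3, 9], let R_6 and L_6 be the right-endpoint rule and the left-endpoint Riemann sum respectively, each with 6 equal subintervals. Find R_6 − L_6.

R_6 = 211.
L_6 = 151.
R_6 − L_6 = 60.

60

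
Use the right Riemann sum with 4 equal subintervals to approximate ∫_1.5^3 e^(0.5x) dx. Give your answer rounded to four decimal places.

Δx = (3 − 1.5)/4 = 0.375.
Right endpoints: 1.875, 2.25, 2.625, 3.
f(1.875) ≈ 2.5536, f(2.25) ≈ 3.0802, f(2.625) ≈ 3.7155, f(3) ≈ 4.4817.
Sum = Δx · [f(1.875) + f(2.25) + f(2.625) + f(3)].
Sum ≈ 5.1866.

5.1866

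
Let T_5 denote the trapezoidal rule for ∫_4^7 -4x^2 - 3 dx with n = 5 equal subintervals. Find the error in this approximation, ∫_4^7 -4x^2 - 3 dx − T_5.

Exact integral: ∫_4^7 f(x) dx = -381.
T_5 = -381.72.
Error = -381 − (-381.72) = 0.72.

0.72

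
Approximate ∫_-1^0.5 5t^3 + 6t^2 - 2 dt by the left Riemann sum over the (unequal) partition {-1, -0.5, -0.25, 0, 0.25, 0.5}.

Subinterval widths: 0.5, 0.25, 0.25, 0.25, 0.25.
Left endpoints: -1, -0.5, -0.25, 0, 0.25.
f(-1) = -1, f(-0.5) = -1.125, f(-0.25) = -1.703125, f(0) = -2, f(0.25) = -1.546875.
Sum = Σ Δt_i · f(t_i).
Sum = -2.09375.

-2.09375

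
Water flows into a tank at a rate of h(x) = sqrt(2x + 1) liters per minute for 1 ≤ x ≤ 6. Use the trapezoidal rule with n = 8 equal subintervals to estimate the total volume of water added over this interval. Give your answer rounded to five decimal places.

13.88228

Δx = (6 − 1)/8 = 0.625.
h(1) ≈ 1.73205, h(1.625) ≈ 2.06155, h(2.25) ≈ 2.34521, h(2.875) ≈ 2.59808, h(3.5) ≈ 2.82843, h(4.125) ≈ 3.04138, h(4.75) ≈ 3.24037, h(5.375) ≈ 3.42783, h(6) ≈ 3.60555.
T_8 = (Δx/2)·[h(x_0) + 2h(x_1) + ... + 2h(x_{7}) + h(x_8)].
Sum ≈ 13.88228.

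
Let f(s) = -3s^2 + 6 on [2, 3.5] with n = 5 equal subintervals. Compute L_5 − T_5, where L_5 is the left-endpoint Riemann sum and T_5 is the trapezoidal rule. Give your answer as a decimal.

3.7125

L_5 = -22.23.
T_5 = -25.9425.
L_5 − T_5 = 3.7125.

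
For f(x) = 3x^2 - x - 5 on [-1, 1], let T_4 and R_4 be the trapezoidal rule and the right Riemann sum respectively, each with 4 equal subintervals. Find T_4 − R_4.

T_4 = -7.75.
R_4 = -8.25.
T_4 − R_4 = 0.5.

0.5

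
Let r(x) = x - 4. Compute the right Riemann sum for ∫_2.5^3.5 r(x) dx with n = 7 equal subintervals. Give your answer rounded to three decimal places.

-0.929

Δx = (3.5 − 2.5)/7 = 1/7.
Right endpoints: 37/14, 39/14, 41/14, 43/14, 45/14, 47/14, 3.5.
r(37/14) = -19/14, r(39/14) = -17/14, r(41/14) = -15/14, r(43/14) = -13/14, r(45/14) = -11/14, r(47/14) = -9/14, r(3.5) = -0.5.
Sum = Δx · [r(37/14) + r(39/14) + r(41/14) + ...].
Sum ≈ -0.929.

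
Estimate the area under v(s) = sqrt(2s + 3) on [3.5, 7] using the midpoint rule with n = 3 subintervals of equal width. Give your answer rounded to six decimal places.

12.827504

Δs = (7 − 3.5)/3 = 7/6.
Midpoints: 49/12, 5.25, 77/12.
v(49/12) ≈ 3.341656, v(5.25) ≈ 3.674235, v(77/12) ≈ 3.979112.
Sum = Δs · [v(49/12) + v(5.25) + v(77/12)].
Sum ≈ 12.827504.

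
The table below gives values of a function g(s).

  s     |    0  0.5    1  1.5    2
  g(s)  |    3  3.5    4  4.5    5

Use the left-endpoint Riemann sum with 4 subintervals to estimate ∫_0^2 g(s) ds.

Δs = 0.5.
Sum = 0.5·[3 + 3.5 + 4 + 4.5] = 7.5.

7.5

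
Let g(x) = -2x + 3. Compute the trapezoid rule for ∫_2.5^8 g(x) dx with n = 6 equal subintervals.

Δx = (8 − 2.5)/6 = 11/12.
g(2.5) = -2, g(41/12) = -23/6, g(13/3) = -17/3, g(5.25) = -7.5, g(37/6) = -28/3, g(85/12) = -67/6, g(8) = -13.
T_6 = (Δx/2)·[g(x_0) + 2g(x_1) + ... + 2g(x_{5}) + g(x_6)].
Sum = -41.25.

-41.25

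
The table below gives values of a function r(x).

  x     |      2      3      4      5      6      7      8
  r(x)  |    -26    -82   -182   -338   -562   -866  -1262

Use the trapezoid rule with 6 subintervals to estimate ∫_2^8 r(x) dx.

-2674

Δx = 1.
T_6 = (1/2)·[(-26) + 2·(-82) + 2·(-182) + 2·(-338) + 2·(-562) + 2·(-866) + (-1262)] = -2674.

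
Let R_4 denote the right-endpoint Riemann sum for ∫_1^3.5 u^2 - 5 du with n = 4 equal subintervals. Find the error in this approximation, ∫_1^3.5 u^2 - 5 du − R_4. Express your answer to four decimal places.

-3.6784

Exact integral: ∫_1^3.5 f(u) du ≈ 1.458333.
R_4 = 5.13671875.
Error ≈ 1.458333 − 5.13671875 ≈ -3.6784.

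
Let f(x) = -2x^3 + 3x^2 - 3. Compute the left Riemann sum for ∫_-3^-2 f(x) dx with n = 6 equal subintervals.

53

Δx = (-2 − (-3))/6 = 1/6.
Left endpoints: -3, -17/6, -8/3, -2.5, -7/3, -13/6.
f(-3) = 78, f(-17/6) = 3595/54, f(-8/3) = 1519/27, f(-2.5) = 47, f(-7/3) = 1046/27, f(-13/6) = 1697/54.
Sum = Δx · [f(-3) + f(-17/6) + f(-8/3) + ...].
Sum = 53.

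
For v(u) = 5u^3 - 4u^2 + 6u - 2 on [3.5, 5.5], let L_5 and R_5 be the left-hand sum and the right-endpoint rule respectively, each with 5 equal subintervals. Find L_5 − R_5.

-223

L_5 = 733.47.
R_5 = 956.47.
L_5 − R_5 = -223.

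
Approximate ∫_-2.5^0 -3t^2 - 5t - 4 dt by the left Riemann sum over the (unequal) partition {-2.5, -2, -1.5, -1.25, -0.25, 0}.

-12.109375

Subinterval widths: 0.5, 0.5, 0.25, 1, 0.25.
Left endpoints: -2.5, -2, -1.5, -1.25, -0.25.
f(-2.5) = -10.25, f(-2) = -6, f(-1.5) = -3.25, f(-1.25) = -2.4375, f(-0.25) = -2.9375.
Sum = Σ Δt_i · f(t_i).
Sum = -12.109375.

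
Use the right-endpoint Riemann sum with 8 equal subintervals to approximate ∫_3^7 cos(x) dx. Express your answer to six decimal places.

Δx = (7 − 3)/8 = 0.5.
Right endpoints: 3.5, 4, 4.5, 5, 5.5, 6, 6.5, 7.
f(3.5) ≈ -0.936457, f(4) ≈ -0.653644, f(4.5) ≈ -0.210796, f(5) ≈ 0.283662, f(5.5) ≈ 0.708670, f(6) ≈ 0.960170, f(6.5) ≈ 0.976588, f(7) ≈ 0.753902.
Sum = Δx · [f(3.5) + f(4) + f(4.5) + ...].
Sum ≈ 0.941048.

0.941048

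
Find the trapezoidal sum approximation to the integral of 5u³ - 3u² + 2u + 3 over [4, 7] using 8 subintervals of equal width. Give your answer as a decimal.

Δu = (7 − 4)/8 = 0.375.
f(4) = 283, f(4.375) = 190991/512, f(4.75) = 480.671875, f(5.125) = 311045/512, f(5.5) = 755.125, f(5.875) = 473651/512, f(6.25) = 1119.015625, f(6.625) = 685289/512, f(7) = 1585.
T_8 = (Δu/2)·[f(u_0) + 2f(u_1) + ... + 2f(u_{7}) + f(u_8)].
Sum = 2449.83984375.

2449.83984375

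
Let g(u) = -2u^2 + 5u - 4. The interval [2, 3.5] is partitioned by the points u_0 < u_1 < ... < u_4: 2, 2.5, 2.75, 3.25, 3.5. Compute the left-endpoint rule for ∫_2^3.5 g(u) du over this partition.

-6.90625

Subinterval widths: 0.5, 0.25, 0.5, 0.25.
Left endpoints: 2, 2.5, 2.75, 3.25.
g(2) = -2, g(2.5) = -4, g(2.75) = -5.375, g(3.25) = -8.875.
Sum = Σ Δu_i · g(u_i).
Sum = -6.90625.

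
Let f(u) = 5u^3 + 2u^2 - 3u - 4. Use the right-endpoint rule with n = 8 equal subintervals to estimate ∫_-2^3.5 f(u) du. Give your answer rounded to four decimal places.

260.3020

Δu = (3.5 − (-2))/8 = 0.6875.
Right endpoints: -1.3125, -0.625, 0.0625, 0.75, 1.4375, 2.125, 2.8125, 3.5.
f(-1.3125) = -32449/4096, f(-0.625) = -1313/512, f(0.0625) = -17115/4096, f(0.75) = -3.015625, f(1.4375) = 43715/4096, f(2.125) = 23877/512, f(2.8125) = 469481/4096, f(3.5) = 224.375.
Sum = Δu · [f(-1.3125) + f(-0.625) + f(0.0625) + ...].
Sum ≈ 260.3020.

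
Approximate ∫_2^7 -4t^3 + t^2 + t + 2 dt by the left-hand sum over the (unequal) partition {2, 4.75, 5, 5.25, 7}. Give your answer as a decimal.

-1234.84375

Subinterval widths: 2.75, 0.25, 0.25, 1.75.
Left endpoints: 2, 4.75, 5, 5.25.
f(2) = -24, f(4.75) = -399.375, f(5) = -468, f(5.25) = -544.
Sum = Σ Δt_i · f(t_i).
Sum = -1234.84375.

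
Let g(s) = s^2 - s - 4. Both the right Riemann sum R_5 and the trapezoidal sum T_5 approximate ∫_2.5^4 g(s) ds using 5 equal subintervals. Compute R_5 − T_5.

1.2375

R_5 = 6.51.
T_5 = 5.2725.
R_5 − T_5 = 1.2375.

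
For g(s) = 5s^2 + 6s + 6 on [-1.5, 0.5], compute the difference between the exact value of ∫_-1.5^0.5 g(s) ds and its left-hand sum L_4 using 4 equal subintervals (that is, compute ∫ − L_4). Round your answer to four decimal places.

Exact integral: ∫_-1.5^0.5 g(s) ds ≈ 11.833333.
L_4 = 11.75.
Error ≈ 11.833333 − 11.75 ≈ 0.0833.

0.0833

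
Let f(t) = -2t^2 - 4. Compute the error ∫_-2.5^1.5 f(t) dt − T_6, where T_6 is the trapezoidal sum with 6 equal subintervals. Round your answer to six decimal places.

0.592593

Exact integral: ∫_-2.5^1.5 f(t) dt ≈ -28.66666667.
T_6 ≈ -29.25925926.
Error ≈ -28.66666667 − (-29.25925926) ≈ 0.592593.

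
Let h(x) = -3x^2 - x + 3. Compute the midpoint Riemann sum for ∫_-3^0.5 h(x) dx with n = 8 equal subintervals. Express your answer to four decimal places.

-12.0825

Δx = (0.5 − (-3))/8 = 0.4375.
Midpoints: -2.78125, -2.34375, -1.90625, -1.46875, -1.03125, -0.59375, -0.15625, 0.28125.
h(-2.78125) = -17843/1024, h(-2.34375) = -11403/1024, h(-1.90625) = -6139/1024, h(-1.46875) = -2051/1024, h(-1.03125) = 861/1024, h(-0.59375) = 2597/1024, h(-0.15625) = 3157/1024, h(0.28125) = 2541/1024.
Sum = Δx · [h(-2.78125) + h(-2.34375) + h(-1.90625) + ...].
Sum ≈ -12.0825.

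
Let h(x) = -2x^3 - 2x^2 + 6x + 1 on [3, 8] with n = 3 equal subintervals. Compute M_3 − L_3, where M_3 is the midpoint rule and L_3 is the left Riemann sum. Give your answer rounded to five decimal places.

M_3 ≈ -2120.3240741.
L_3 ≈ -1366.8518519.
M_3 − L_3 ≈ -753.47222.

-753.47222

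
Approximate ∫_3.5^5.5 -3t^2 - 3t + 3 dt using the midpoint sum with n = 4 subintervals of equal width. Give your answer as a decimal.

Δt = (5.5 − 3.5)/4 = 0.5.
Midpoints: 3.75, 4.25, 4.75, 5.25.
f(3.75) = -50.4375, f(4.25) = -63.9375, f(4.75) = -78.9375, f(5.25) = -95.4375.
Sum = Δt · [f(3.75) + f(4.25) + f(4.75) + f(5.25)].
Sum = -144.375.

-144.375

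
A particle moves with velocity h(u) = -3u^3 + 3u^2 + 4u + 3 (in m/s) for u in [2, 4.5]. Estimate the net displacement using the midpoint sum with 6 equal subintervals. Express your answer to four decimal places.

-171.4724

Δu = (4.5 − 2)/6 = 5/12.
Midpoints: 53/24, 2.625, 73/24, 83/24, 3.875, 103/24.
h(53/24) = -26933/4608, h(2.625) = -10287/512, h(73/24) = -191233/4608, h(83/24) = -328883/4608, h(3.875) = -56837/512, h(103/24) = -745183/4608.
Sum = Δu · [h(53/24) + h(2.625) + h(73/24) + ...].
Sum ≈ -171.4724.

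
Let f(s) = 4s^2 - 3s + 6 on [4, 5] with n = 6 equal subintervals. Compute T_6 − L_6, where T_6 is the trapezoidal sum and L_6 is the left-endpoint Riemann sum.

T_6 ≈ 73.85185.
L_6 ≈ 71.10185.
T_6 − L_6 = 2.75.

2.75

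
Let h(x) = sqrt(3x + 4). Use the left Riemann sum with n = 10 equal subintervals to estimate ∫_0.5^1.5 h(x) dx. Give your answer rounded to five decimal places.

Δx = (1.5 − 0.5)/10 = 0.1.
Left endpoints: 0.5, 0.6, 0.7, 0.8, 0.9, 1, 1.1, 1.2, 1.3, 1.4.
h(0.5) ≈ 2.34521, h(0.6) ≈ 2.40832, h(0.7) ≈ 2.46982, h(0.8) ≈ 2.52982, h(0.9) ≈ 2.58844, h(1) ≈ 2.64575, h(1.1) ≈ 2.70185, h(1.2) ≈ 2.75681, h(1.3) ≈ 2.81069, h(1.4) ≈ 2.86356.
Sum = Δx · [h(0.5) + h(0.6) + h(0.7) + ...].
Sum ≈ 2.61203.

2.61203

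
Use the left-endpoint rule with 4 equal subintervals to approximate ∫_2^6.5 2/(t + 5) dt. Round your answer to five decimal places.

1.05846

Δt = (6.5 − 2)/4 = 1.125.
Left endpoints: 2, 3.125, 4.25, 5.375.
f(2) = 2/7, f(3.125) = 16/65, f(4.25) = 8/37, f(5.375) = 16/83.
Sum = Δt · [f(2) + f(3.125) + f(4.25) + f(5.375)].
Sum ≈ 1.05846.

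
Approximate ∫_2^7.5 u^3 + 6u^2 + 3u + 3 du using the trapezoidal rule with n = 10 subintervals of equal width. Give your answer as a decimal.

1715.25578125

Δu = (7.5 − 2)/10 = 0.55.
f(2) = 41, f(2.55) = 66.246375, f(3.1) = 99.751, f(3.65) = 142.512125, f(4.2) = 195.528, f(4.75) = 259.796875, f(5.3) = 336.317, f(5.85) = 426.086625, f(6.4) = 530.104, f(6.95) = 649.367375, f(7.5) = 784.875.
T_10 = (Δu/2)·[f(u_0) + 2f(u_1) + ... + 2f(u_{9}) + f(u_10)].
Sum = 1715.25578125.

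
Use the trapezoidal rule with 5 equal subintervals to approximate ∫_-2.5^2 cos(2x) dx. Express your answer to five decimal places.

-0.61268

Δx = (2 − (-2.5))/5 = 0.9.
f(-2.5) ≈ 0.28366, f(-1.6) ≈ -0.99829, f(-0.7) ≈ 0.16997, f(0.2) ≈ 0.92106, f(1.1) ≈ -0.58850, f(2) ≈ -0.65364.
T_5 = (Δx/2)·[f(x_0) + 2f(x_1) + ... + 2f(x_{4}) + f(x_5)].
Sum ≈ -0.61268.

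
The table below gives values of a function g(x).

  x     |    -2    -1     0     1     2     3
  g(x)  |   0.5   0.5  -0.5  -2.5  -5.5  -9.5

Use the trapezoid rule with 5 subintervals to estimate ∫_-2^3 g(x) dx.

-12.5

Δx = 1.
T_5 = (1/2)·[0.5 + 2·0.5 + 2·(-0.5) + 2·(-2.5) + 2·(-5.5) + (-9.5)] = -12.5.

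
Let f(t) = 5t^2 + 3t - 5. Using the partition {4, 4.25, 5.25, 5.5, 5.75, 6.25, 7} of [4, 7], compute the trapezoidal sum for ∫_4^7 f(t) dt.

500.828125

Subinterval widths: 0.25, 1, 0.25, 0.25, 0.5, 0.75.
f(4) = 87, f(4.25) = 98.0625, f(5.25) = 148.5625, f(5.5) = 162.75, f(5.75) = 177.5625, f(6.25) = 209.0625, f(7) = 261.
On each subinterval the trapezoid contributes (Δt_i/2)·[f(t_{i-1}) + f(t_i)].
Sum = 500.828125.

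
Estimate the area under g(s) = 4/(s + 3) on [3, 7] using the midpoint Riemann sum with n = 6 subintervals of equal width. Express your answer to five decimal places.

2.04199

Δs = (7 − 3)/6 = 2/3.
Midpoints: 10/3, 4, 14/3, 16/3, 6, 20/3.
g(10/3) = 12/19, g(4) = 4/7, g(14/3) = 12/23, g(16/3) = 0.48, g(6) = 4/9, g(20/3) = 12/29.
Sum = Δs · [g(10/3) + g(4) + g(14/3) + ...].
Sum ≈ 2.04199.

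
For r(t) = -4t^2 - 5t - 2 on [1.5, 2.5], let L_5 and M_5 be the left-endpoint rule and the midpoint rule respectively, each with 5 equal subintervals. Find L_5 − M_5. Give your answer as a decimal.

L_5 = -26.26.
M_5 = -28.32.
L_5 − M_5 = 2.06.

2.06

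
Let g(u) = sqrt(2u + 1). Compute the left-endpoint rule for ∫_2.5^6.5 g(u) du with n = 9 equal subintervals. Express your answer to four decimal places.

12.2726

Δu = (6.5 − 2.5)/9 = 4/9.
Left endpoints: 2.5, 53/18, 61/18, 23/6, 77/18, 85/18, 31/6, 101/18, 109/18.
g(2.5) ≈ 2.4495, g(53/18) ≈ 2.6247, g(61/18) ≈ 2.7889, g(23/6) ≈ 2.9439, g(77/18) ≈ 3.0912, g(85/18) ≈ 3.2318, g(31/6) ≈ 3.3665, g(101/18) ≈ 3.4960, g(109/18) ≈ 3.6209.
Sum = Δu · [g(2.5) + g(53/18) + g(61/18) + ...].
Sum ≈ 12.2726.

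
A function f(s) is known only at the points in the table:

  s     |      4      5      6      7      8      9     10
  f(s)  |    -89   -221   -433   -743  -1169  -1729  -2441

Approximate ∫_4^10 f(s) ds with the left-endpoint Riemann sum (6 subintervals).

-4384

Δs = 1.
Sum = 1·[(-89) + (-221) + (-433) + (-743) + (-1169) + (-1729)] = -4384.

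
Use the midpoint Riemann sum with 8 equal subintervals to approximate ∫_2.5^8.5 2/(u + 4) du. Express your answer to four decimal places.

Δu = (8.5 − 2.5)/8 = 0.75.
Midpoints: 2.875, 3.625, 4.375, 5.125, 5.875, 6.625, 7.375, 8.125.
f(2.875) = 16/55, f(3.625) = 16/61, f(4.375) = 16/67, f(5.125) = 16/73, f(5.875) = 16/79, f(6.625) = 16/85, f(7.375) = 16/91, f(8.125) = 16/97.
Sum = Δu · [f(2.875) + f(3.625) + f(4.375) + ...].
Sum ≈ 1.3070.

1.3070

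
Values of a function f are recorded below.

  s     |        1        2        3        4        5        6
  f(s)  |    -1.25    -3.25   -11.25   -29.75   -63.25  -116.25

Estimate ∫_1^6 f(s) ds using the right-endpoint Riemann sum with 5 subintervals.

Δs = 1.
Sum = 1·[(-3.25) + (-11.25) + (-29.75) + (-63.25) + (-116.25)] = -223.75.

-223.75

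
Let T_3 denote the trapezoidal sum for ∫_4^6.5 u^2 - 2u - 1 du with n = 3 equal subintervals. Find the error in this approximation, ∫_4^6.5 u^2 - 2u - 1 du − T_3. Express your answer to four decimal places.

-0.2894

Exact integral: ∫_4^6.5 f(u) du ≈ 41.458333.
T_3 ≈ 41.747685.
Error ≈ 41.458333 − 41.747685 ≈ -0.2894.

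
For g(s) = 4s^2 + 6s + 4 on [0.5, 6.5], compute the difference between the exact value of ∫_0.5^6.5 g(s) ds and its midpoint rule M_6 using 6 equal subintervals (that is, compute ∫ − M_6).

Exact integral: ∫_0.5^6.5 g(s) ds = 516.
M_6 = 514.
Error = 516 − 514 = 2.

2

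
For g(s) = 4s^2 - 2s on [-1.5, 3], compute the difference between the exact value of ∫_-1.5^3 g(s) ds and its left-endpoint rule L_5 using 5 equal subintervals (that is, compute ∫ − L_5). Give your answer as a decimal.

Exact integral: ∫_-1.5^3 g(s) ds = 33.75.
L_5 = 28.08.
Error = 33.75 − 28.08 = 5.67.

5.67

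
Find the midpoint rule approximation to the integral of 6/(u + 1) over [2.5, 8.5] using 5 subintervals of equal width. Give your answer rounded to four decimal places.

5.9663

Δu = (8.5 − 2.5)/5 = 1.2.
Midpoints: 3.1, 4.3, 5.5, 6.7, 7.9.
f(3.1) = 60/41, f(4.3) = 60/53, f(5.5) = 12/13, f(6.7) = 60/77, f(7.9) = 60/89.
Sum = Δu · [f(3.1) + f(4.3) + f(5.5) + f(6.7) + f(7.9)].
Sum ≈ 5.9663.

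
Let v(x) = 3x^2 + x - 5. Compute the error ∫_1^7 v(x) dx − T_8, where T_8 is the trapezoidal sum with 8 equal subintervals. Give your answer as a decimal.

Exact integral: ∫_1^7 v(x) dx = 336.
T_8 = 337.6875.
Error = 336 − 337.6875 = -1.6875.

-1.6875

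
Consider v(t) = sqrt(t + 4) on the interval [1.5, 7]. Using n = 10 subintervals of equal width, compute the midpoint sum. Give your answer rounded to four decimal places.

15.7236

Δt = (7 − 1.5)/10 = 0.55.
Midpoints: 1.775, 2.325, 2.875, 3.425, 3.975, 4.525, 5.075, 5.625, 6.175, 6.725.
v(1.775) ≈ 2.4031, v(2.325) ≈ 2.5150, v(2.875) ≈ 2.6220, v(3.425) ≈ 2.7249, v(3.975) ≈ 2.8240, v(4.525) ≈ 2.9198, v(5.075) ≈ 3.0125, v(5.625) ≈ 3.1024, v(6.175) ≈ 3.1898, v(6.725) ≈ 3.2749.
Sum = Δt · [v(1.775) + v(2.325) + v(2.875) + ...].
Sum ≈ 15.7236.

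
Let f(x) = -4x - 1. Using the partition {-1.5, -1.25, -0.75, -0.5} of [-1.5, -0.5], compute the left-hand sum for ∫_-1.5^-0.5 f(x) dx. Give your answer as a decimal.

Subinterval widths: 0.25, 0.5, 0.25.
Left endpoints: -1.5, -1.25, -0.75.
f(-1.5) = 5, f(-1.25) = 4, f(-0.75) = 2.
Sum = Σ Δx_i · f(x_i).
Sum = 3.75.

3.75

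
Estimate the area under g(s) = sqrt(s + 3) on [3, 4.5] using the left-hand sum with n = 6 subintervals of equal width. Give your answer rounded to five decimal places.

Δs = (4.5 − 3)/6 = 0.25.
Left endpoints: 3, 3.25, 3.5, 3.75, 4, 4.25.
g(3) ≈ 2.44949, g(3.25) ≈ 2.50000, g(3.5) ≈ 2.54951, g(3.75) ≈ 2.59808, g(4) ≈ 2.64575, g(4.25) ≈ 2.69258.
Sum = Δs · [g(3) + g(3.25) + g(3.5) + ...].
Sum ≈ 3.85885.

3.85885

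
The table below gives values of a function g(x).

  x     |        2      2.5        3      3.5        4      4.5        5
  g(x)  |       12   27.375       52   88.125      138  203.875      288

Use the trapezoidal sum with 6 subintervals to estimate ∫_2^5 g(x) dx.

Δx = 0.5.
T_6 = (0.5/2)·[12 + 2·27.375 + 2·52 + 2·88.125 + 2·138 + 2·203.875 + 288] = 329.6875.

329.6875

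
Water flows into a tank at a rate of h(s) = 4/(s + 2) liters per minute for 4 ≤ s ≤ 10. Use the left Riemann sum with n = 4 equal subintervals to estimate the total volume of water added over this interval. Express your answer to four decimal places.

Δs = (10 − 4)/4 = 1.5.
Left endpoints: 4, 5.5, 7, 8.5.
h(4) = 2/3, h(5.5) = 8/15, h(7) = 4/9, h(8.5) = 8/21.
Sum = Δs · [h(4) + h(5.5) + h(7) + h(8.5)].
Sum ≈ 3.0381.

3.0381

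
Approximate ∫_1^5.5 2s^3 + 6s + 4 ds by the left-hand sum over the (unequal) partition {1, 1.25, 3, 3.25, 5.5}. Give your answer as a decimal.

Subinterval widths: 0.25, 1.75, 0.25, 2.25.
Left endpoints: 1, 1.25, 3, 3.25.
f(1) = 12, f(1.25) = 15.40625, f(3) = 76, f(3.25) = 92.15625.
Sum = Σ Δs_i · f(s_i).
Sum = 256.3125.

256.3125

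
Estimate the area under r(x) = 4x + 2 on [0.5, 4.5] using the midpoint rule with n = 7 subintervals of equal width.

Δx = (4.5 − 0.5)/7 = 4/7.
Midpoints: 11/14, 19/14, 27/14, 2.5, 43/14, 51/14, 59/14.
r(11/14) = 36/7, r(19/14) = 52/7, r(27/14) = 68/7, r(2.5) = 12, r(43/14) = 100/7, r(51/14) = 116/7, r(59/14) = 132/7.
Sum = Δx · [r(11/14) + r(19/14) + r(27/14) + ...].
Sum = 48.

48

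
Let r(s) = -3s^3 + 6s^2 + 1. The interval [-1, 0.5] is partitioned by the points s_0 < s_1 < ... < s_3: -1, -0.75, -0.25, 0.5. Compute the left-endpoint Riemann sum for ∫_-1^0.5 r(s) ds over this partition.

Subinterval widths: 0.25, 0.5, 0.75.
Left endpoints: -1, -0.75, -0.25.
r(-1) = 10, r(-0.75) = 5.640625, r(-0.25) = 1.421875.
Sum = Σ Δs_i · r(s_i).
Sum = 6.38671875.

6.38671875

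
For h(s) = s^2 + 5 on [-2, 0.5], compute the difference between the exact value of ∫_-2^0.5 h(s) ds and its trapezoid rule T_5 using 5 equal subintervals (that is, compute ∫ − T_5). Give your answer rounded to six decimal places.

-0.104167

Exact integral: ∫_-2^0.5 h(s) ds ≈ 15.20833333.
T_5 = 15.3125.
Error ≈ 15.20833333 − 15.3125 ≈ -0.104167.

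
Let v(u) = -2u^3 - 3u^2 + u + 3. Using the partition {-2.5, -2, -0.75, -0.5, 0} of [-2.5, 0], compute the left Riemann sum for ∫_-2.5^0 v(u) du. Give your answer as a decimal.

Subinterval widths: 0.5, 1.25, 0.25, 0.5.
Left endpoints: -2.5, -2, -0.75, -0.5.
v(-2.5) = 13, v(-2) = 5, v(-0.75) = 1.40625, v(-0.5) = 2.
Sum = Σ Δu_i · v(u_i).
Sum = 14.1015625.

14.1015625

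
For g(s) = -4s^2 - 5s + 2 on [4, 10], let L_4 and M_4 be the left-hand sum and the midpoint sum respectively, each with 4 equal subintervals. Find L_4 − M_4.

L_4 = -1180.5.
M_4 = -1441.5.
L_4 − M_4 = 261.

261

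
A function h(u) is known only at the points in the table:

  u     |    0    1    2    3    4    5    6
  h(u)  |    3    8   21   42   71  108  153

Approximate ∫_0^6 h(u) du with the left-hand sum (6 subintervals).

Δu = 1.
Sum = 1·[3 + 8 + 21 + 42 + 71 + 108] = 253.

253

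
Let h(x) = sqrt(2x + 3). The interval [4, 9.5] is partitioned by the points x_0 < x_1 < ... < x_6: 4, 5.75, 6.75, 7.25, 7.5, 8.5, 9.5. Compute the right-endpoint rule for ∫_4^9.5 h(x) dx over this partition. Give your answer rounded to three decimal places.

Subinterval widths: 1.75, 1, 0.5, 0.25, 1, 1.
Right endpoints: 5.75, 6.75, 7.25, 7.5, 8.5, 9.5.
h(5.75) ≈ 3.808, h(6.75) ≈ 4.062, h(7.25) ≈ 4.183, h(7.5) ≈ 4.243, h(8.5) ≈ 4.472, h(9.5) ≈ 4.690.
Sum = Σ Δx_i · h(x_i).
Sum ≈ 23.041.

23.041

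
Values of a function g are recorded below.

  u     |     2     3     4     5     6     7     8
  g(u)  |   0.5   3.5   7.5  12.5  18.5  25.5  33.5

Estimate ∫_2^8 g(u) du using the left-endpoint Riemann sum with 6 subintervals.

68

Δu = 1.
Sum = 1·[0.5 + 3.5 + 7.5 + 12.5 + 18.5 + 25.5] = 68.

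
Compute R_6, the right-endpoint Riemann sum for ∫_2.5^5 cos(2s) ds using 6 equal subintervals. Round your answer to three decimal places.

-0.039

Δs = (5 − 2.5)/6 = 5/12.
Right endpoints: 35/12, 10/3, 3.75, 25/6, 55/12, 5.
f(35/12) ≈ 0.901, f(10/3) ≈ 0.927, f(3.75) ≈ 0.347, f(25/6) ≈ -0.461, f(55/12) ≈ -0.967, f(5) ≈ -0.839.
Sum = Δs · [f(35/12) + f(10/3) + f(3.75) + ...].
Sum ≈ -0.039.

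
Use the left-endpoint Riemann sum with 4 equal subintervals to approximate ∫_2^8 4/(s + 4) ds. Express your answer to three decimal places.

3.038

Δs = (8 − 2)/4 = 1.5.
Left endpoints: 2, 3.5, 5, 6.5.
f(2) = 2/3, f(3.5) = 8/15, f(5) = 4/9, f(6.5) = 8/21.
Sum = Δs · [f(2) + f(3.5) + f(5) + f(6.5)].
Sum ≈ 3.038.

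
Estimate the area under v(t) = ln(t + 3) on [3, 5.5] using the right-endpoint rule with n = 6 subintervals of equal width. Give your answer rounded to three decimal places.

Δt = (5.5 − 3)/6 = 5/12.
Right endpoints: 41/12, 23/6, 4.25, 14/3, 61/12, 5.5.
v(41/12) ≈ 1.859, v(23/6) ≈ 1.922, v(4.25) ≈ 1.981, v(14/3) ≈ 2.037, v(61/12) ≈ 2.090, v(5.5) ≈ 2.140.
Sum = Δt · [v(41/12) + v(23/6) + v(4.25) + ...].
Sum ≈ 5.012.

5.012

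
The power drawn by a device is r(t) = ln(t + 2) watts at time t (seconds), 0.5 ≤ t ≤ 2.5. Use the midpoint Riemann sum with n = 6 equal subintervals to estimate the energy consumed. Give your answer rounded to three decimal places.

2.478

Δt = (2.5 − 0.5)/6 = 1/3.
Midpoints: 2/3, 1, 4/3, 5/3, 2, 7/3.
r(2/3) ≈ 0.981, r(1) ≈ 1.099, r(4/3) ≈ 1.204, r(5/3) ≈ 1.299, r(2) ≈ 1.386, r(7/3) ≈ 1.466.
Sum = Δt · [r(2/3) + r(1) + r(4/3) + ...].
Sum ≈ 2.478.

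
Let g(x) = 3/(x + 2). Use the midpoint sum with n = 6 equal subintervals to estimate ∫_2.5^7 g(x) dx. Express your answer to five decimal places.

2.07685

Δx = (7 − 2.5)/6 = 0.75.
Midpoints: 2.875, 3.625, 4.375, 5.125, 5.875, 6.625.
g(2.875) = 8/13, g(3.625) = 8/15, g(4.375) = 8/17, g(5.125) = 8/19, g(5.875) = 8/21, g(6.625) = 8/23.
Sum = Δx · [g(2.875) + g(3.625) + g(4.375) + ...].
Sum ≈ 2.07685.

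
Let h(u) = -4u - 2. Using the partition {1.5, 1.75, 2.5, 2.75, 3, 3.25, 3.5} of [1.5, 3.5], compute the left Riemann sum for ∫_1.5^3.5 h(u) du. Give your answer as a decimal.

-22.25

Subinterval widths: 0.25, 0.75, 0.25, 0.25, 0.25, 0.25.
Left endpoints: 1.5, 1.75, 2.5, 2.75, 3, 3.25.
h(1.5) = -8, h(1.75) = -9, h(2.5) = -12, h(2.75) = -13, h(3) = -14, h(3.25) = -15.
Sum = Σ Δu_i · h(u_i).
Sum = -22.25.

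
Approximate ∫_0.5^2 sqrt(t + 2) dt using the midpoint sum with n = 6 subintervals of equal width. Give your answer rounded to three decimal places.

Δt = (2 − 0.5)/6 = 0.25.
Midpoints: 0.625, 0.875, 1.125, 1.375, 1.625, 1.875.
f(0.625) ≈ 1.620, f(0.875) ≈ 1.696, f(1.125) ≈ 1.768, f(1.375) ≈ 1.837, f(1.625) ≈ 1.904, f(1.875) ≈ 1.969.
Sum = Δt · [f(0.625) + f(0.875) + f(1.125) + ...].
Sum ≈ 2.698.

2.698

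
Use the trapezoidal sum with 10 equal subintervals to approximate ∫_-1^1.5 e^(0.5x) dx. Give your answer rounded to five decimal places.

Δx = (1.5 − (-1))/10 = 0.25.
f(-1) ≈ 0.60653, f(-0.75) ≈ 0.68729, f(-0.5) ≈ 0.77880, f(-0.25) ≈ 0.88250, f(0) ≈ 1.00000, f(0.25) ≈ 1.13315, f(0.5) ≈ 1.28403, f(0.75) ≈ 1.45499, f(1) ≈ 1.64872, f(1.25) ≈ 1.86825, f(1.5) ≈ 2.11700.
T_10 = (Δx/2)·[f(x_0) + 2f(x_1) + ... + 2f(x_{9}) + f(x_10)].
Sum ≈ 3.02487.

3.02487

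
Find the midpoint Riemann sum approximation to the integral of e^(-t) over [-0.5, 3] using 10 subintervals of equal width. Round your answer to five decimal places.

1.59080

Δt = (3 − (-0.5))/10 = 0.35.
Midpoints: -0.325, 0.025, 0.375, 0.725, 1.075, 1.425, 1.775, 2.125, 2.475, 2.825.
f(-0.325) ≈ 1.38403, f(0.025) ≈ 0.97531, f(0.375) ≈ 0.68729, f(0.725) ≈ 0.48432, f(1.075) ≈ 0.34130, f(1.425) ≈ 0.24051, f(1.775) ≈ 0.16948, f(2.125) ≈ 0.11943, f(2.475) ≈ 0.08416, f(2.825) ≈ 0.05931.
Sum = Δt · [f(-0.325) + f(0.025) + f(0.375) + ...].
Sum ≈ 1.59080.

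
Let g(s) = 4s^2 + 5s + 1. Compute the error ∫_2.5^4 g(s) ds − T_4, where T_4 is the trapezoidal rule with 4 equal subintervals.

Exact integral: ∫_2.5^4 g(s) ds = 90.375.
T_4 = 90.515625.
Error = 90.375 − 90.515625 = -0.140625.

-0.140625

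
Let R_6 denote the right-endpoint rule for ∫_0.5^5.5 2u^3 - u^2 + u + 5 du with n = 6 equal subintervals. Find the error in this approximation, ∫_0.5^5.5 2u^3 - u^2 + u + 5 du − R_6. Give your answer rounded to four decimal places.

-137.9630

Exact integral: ∫_0.5^5.5 f(u) du ≈ 442.083333.
R_6 ≈ 580.046296.
Error ≈ 442.083333 − 580.046296 ≈ -137.9630.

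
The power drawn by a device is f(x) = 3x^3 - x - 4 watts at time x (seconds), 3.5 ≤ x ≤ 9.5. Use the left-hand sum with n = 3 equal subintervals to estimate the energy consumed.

3729.75

Δx = (9.5 − 3.5)/3 = 2.
Left endpoints: 3.5, 5.5, 7.5.
f(3.5) = 121.125, f(5.5) = 489.625, f(7.5) = 1254.125.
Sum = Δx · [f(3.5) + f(5.5) + f(7.5)].
Sum = 3729.75.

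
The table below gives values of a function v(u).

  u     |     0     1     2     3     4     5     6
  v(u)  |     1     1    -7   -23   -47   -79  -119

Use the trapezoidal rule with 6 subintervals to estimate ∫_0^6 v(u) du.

Δu = 1.
T_6 = (1/2)·[1 + 2·1 + 2·(-7) + 2·(-23) + 2·(-47) + 2·(-79) + (-119)] = -214.

-214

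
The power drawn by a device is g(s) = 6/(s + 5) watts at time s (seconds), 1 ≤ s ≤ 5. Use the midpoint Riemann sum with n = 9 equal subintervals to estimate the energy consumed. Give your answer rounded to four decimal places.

Δs = (5 − 1)/9 = 4/9.
Midpoints: 11/9, 5/3, 19/9, 23/9, 3, 31/9, 35/9, 13/3, 43/9.
g(11/9) = 27/28, g(5/3) = 0.9, g(19/9) = 0.84375, g(23/9) = 27/34, g(3) = 0.75, g(31/9) = 27/38, g(35/9) = 0.675, g(13/3) = 9/14, g(43/9) = 27/44.
Sum = Δs · [g(11/9) + g(5/3) + g(19/9) + ...].
Sum ≈ 3.0641.

3.0641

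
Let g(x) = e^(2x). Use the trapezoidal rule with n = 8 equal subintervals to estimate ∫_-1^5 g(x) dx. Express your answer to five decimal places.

Δx = (5 − (-1))/8 = 0.75.
g(-1) ≈ 0.13534, g(-0.25) ≈ 0.60653, g(0.5) ≈ 2.71828, g(1.25) ≈ 12.18249, g(2) ≈ 54.59815, g(2.75) ≈ 244.69193, g(3.5) ≈ 1096.63316, g(4.25) ≈ 4914.76884, g(5) ≈ 22026.46579.
T_8 = (Δx/2)·[g(x_0) + 2g(x_1) + ... + 2g(x_{7}) + g(x_8)].
Sum ≈ 13004.62496.

13004.62496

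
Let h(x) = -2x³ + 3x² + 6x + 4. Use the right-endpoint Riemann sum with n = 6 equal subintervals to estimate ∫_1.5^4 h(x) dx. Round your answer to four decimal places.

Δx = (4 − 1.5)/6 = 5/12.
Right endpoints: 23/12, 7/3, 2.75, 19/6, 43/12, 4.
h(23/12) = 10747/864, h(7/3) = 241/27, h(2.75) = 1.59375, h(19/6) = -563/54, h(43/12) = -24193/864, h(4) = -52.
Sum = Δx · [h(23/12) + h(7/3) + h(2.75) + ...].
Sum ≈ -28.1120.

-28.1120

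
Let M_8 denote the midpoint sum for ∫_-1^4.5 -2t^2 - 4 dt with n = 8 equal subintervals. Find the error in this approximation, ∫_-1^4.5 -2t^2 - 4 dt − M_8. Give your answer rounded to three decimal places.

-0.433

Exact integral: ∫_-1^4.5 f(t) dt ≈ -83.41667.
M_8 ≈ -82.98340.
Error ≈ -83.41667 − (-82.98340) ≈ -0.433.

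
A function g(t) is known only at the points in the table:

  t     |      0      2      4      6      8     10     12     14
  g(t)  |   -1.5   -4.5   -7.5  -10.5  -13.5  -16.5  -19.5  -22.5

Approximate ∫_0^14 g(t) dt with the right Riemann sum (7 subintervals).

Δt = 2.
Sum = 2·[(-4.5) + (-7.5) + (-10.5) + (-13.5) + (-16.5) + (-19.5) + (-22.5)] = -189.

-189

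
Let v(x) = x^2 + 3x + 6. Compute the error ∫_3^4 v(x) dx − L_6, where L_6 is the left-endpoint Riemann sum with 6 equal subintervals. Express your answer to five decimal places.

0.82870

Exact integral: ∫_3^4 v(x) dx ≈ 28.8333333.
L_6 ≈ 28.0046296.
Error ≈ 28.8333333 − 28.0046296 ≈ 0.82870.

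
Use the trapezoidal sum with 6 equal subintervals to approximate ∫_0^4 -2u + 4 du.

Δu = (4 − 0)/6 = 2/3.
f(0) = 4, f(2/3) = 8/3, f(4/3) = 4/3, f(2) = 0, f(8/3) = -4/3, f(10/3) = -8/3, f(4) = -4.
T_6 = (Δu/2)·[f(u_0) + 2f(u_1) + ... + 2f(u_{5}) + f(u_6)].
Sum = 0.

0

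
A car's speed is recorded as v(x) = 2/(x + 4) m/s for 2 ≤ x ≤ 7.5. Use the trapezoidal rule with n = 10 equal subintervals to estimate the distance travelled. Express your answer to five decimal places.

1.30219

Δx = (7.5 − 2)/10 = 0.55.
v(2) = 1/3, v(2.55) = 40/131, v(3.1) = 20/71, v(3.65) = 40/153, v(4.2) = 10/41, v(4.75) = 8/35, v(5.3) = 20/93, v(5.85) = 40/197, v(6.4) = 5/26, v(6.95) = 40/219, v(7.5) = 4/23.
T_10 = (Δx/2)·[v(x_0) + 2v(x_1) + ... + 2v(x_{9}) + v(x_10)].
Sum ≈ 1.30219.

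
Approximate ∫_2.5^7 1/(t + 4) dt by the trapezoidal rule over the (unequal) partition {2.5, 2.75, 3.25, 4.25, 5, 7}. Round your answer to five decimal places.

Subinterval widths: 0.25, 0.5, 1, 0.75, 2.
f(2.5) = 2/13, f(2.75) = 4/27, f(3.25) = 4/29, f(4.25) = 4/33, f(5) = 1/9, f(7) = 1/11.
On each subinterval the trapezoid contributes (Δt_i/2)·[f(t_{i-1}) + f(t_i)].
Sum ≈ 0.52798.

0.52798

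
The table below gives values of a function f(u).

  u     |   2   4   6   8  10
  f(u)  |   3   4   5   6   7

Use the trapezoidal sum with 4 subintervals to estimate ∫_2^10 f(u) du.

40

Δu = 2.
T_4 = (2/2)·[3 + 2·4 + 2·5 + 2·6 + 7] = 40.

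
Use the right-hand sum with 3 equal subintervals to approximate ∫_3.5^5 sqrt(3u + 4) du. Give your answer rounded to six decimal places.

6.271100

Δu = (5 − 3.5)/3 = 0.5.
Right endpoints: 4, 4.5, 5.
f(4) ≈ 4.000000, f(4.5) ≈ 4.183300, f(5) ≈ 4.358899.
Sum = Δu · [f(4) + f(4.5) + f(5)].
Sum ≈ 6.271100.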